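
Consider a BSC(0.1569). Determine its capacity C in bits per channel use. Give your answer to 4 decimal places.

0.3732 bits

Binary symmetric channel: C = 1 − h₂(ε) where h₂ is the binary entropy function.
h₂(0.1569) = −0.1569·log₂0.1569 − 0.8431·log₂0.8431 = 0.6268.
C = 1 − 0.6268 = 0.3732 bits per channel use.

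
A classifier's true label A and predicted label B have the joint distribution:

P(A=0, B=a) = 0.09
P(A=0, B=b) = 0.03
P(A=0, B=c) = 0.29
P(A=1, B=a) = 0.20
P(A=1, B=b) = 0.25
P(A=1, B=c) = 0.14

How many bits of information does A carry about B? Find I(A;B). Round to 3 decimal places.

Marginals: p(A) = (0.4100, 0.5900), p(B) = (0.2900, 0.2800, 0.4300).
I(A;B) = H(A) + H(B) − H(A,B).
H(A) = 0.9765, H(B) = 1.5557, H(A,B) = 2.3438.
I(A;B) = 0.9765 + 1.5557 − 2.3438 = 0.188 bits.

0.188 bits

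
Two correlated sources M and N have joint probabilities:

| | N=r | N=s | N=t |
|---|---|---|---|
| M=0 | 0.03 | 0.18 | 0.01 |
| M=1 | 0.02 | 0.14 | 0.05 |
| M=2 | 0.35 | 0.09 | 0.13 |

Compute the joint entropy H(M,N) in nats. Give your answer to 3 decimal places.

H(M,N) = −Σ p(x,y)·ln p(x,y) over all 9 cells.
  cell (0,r): −0.03·ln0.03 = 0.1052
  cell (0,s): −0.18·ln0.18 = 0.3087
  cell (0,t): −0.01·ln0.01 = 0.0461
  cell (1,r): −0.02·ln0.02 = 0.0782
  cell (1,s): −0.14·ln0.14 = 0.2753
  cell (1,t): −0.05·ln0.05 = 0.1498
  cell (2,r): −0.35·ln0.35 = 0.3674
  cell (2,s): −0.09·ln0.09 = 0.2167
  cell (2,t): −0.13·ln0.13 = 0.2652
Sum = 1.813 nats.

1.813 nats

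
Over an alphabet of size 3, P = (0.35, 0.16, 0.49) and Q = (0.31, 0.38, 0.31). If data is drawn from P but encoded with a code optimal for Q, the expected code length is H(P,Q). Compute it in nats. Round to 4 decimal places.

1.1386 nats

H(P,Q) = −Σ p·ln q.
  −0.35·ln(0.31) = 0.40991
  −0.16·ln(0.38) = 0.15481
  −0.49·ln(0.31) = 0.57388
H(P,Q) = 1.1386 nats.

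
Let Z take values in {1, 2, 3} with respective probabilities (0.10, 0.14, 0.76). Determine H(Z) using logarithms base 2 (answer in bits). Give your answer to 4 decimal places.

H(Z) = −Σ p·log₂ p.
  −(0.10)·log₂(0.10) = 0.33219
  −(0.14)·log₂(0.14) = 0.39711
  −(0.76)·log₂(0.76) = 0.30091
Sum: 0.33219 + 0.39711 + 0.30091 = 1.0302 bits.

1.0302 bits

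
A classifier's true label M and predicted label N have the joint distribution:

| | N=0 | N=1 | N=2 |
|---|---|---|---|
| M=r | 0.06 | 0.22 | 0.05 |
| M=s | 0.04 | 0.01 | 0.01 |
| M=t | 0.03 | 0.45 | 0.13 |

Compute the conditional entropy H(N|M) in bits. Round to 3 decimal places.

1.105 bits

Marginals: p(M) = (0.3300, 0.0600, 0.6100), p(N) = (0.1300, 0.6800, 0.1900).
H(N|M) = Σ p(M) · H(N|M=·).
  M=r: p=0.3300, H(N|M=r) = 1.2496
  M=s: p=0.0600, H(N|M=s) = 1.2516
  M=t: p=0.6100, H(N|M=t) = 1.0128
Weighted sum = 1.105 bits.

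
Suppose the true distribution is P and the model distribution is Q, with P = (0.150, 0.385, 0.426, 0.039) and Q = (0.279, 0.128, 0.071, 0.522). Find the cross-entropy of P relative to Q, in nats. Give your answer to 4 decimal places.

2.1351 nats

H(P,Q) = −Σ p·ln q.
  −0.150·ln(0.279) = 0.19148
  −0.385·ln(0.128) = 0.79145
  −0.426·ln(0.071) = 1.12680
  −0.039·ln(0.522) = 0.02535
H(P,Q) = 2.1351 nats.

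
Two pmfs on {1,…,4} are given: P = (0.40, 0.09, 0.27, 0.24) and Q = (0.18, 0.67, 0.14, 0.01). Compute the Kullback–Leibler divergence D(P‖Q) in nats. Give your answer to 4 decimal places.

D(P‖Q) = Σ p·ln(p/q).
  0.40·ln(0.40/0.18) = 0.31940
  0.09·ln(0.09/0.67) = -0.18067
  0.27·ln(0.27/0.14) = 0.17733
  0.24·ln(0.24/0.01) = 0.76273
D(P‖Q) = 1.0788 nats.

1.0788 nats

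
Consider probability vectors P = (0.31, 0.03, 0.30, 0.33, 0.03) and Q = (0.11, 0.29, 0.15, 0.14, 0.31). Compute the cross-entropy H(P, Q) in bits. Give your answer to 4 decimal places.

H(P,Q) = −Σ p·log₂ q.
  −0.31·log₂(0.11) = 0.98717
  −0.03·log₂(0.29) = 0.05358
  −0.30·log₂(0.15) = 0.82109
  −0.33·log₂(0.14) = 0.93605
  −0.03·log₂(0.31) = 0.05069
H(P,Q) = 2.8486 bits.

2.8486 bits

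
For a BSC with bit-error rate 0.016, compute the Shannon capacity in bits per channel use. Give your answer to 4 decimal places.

0.8816 bits

Binary symmetric channel: C = 1 − h₂(ε) where h₂ is the binary entropy function.
h₂(0.016) = −0.016·log₂0.016 − 0.984·log₂0.984 = 0.1184.
C = 1 − 0.1184 = 0.8816 bits per channel use.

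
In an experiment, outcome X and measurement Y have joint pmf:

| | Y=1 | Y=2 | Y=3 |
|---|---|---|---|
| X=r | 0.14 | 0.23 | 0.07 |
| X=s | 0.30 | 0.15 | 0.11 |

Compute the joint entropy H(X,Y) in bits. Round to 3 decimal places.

H(X,Y) = −Σ p(x,y)·log₂ p(x,y) over all 6 cells.
  cell (r,1): −0.14·log₂0.14 = 0.3971
  cell (r,2): −0.23·log₂0.23 = 0.4877
  cell (r,3): −0.07·log₂0.07 = 0.2686
  cell (s,1): −0.30·log₂0.30 = 0.5211
  cell (s,2): −0.15·log₂0.15 = 0.4105
  cell (s,3): −0.11·log₂0.11 = 0.3503
Sum = 2.435 bits.

2.435 bits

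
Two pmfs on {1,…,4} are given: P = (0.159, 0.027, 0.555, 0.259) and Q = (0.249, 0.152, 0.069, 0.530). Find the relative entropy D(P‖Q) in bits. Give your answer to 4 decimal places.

1.2316 bits

D(P‖Q) = Σ p·log₂(p/q).
  0.159·log₂(0.159/0.249) = -0.10289
  0.027·log₂(0.027/0.152) = -0.06731
  0.555·log₂(0.555/0.069) = 1.66934
  0.259·log₂(0.259/0.530) = -0.26756
D(P‖Q) = 1.2316 bits.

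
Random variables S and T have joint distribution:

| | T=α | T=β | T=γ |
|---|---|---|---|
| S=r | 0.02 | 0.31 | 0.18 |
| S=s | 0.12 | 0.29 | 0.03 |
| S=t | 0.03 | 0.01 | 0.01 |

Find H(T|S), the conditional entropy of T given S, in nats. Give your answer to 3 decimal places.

0.811 nats

Chain rule: H(T|S) = H(S,T) − H(S).
Marginals: p(S) = (0.5100, 0.4400, 0.0500), p(T) = (0.1700, 0.6100, 0.2200).
H(S,T) = 1.6659 nats; H(S) = 0.8544 nats.
H(T|S) = 1.6659 − 0.8544 = 0.811 nats.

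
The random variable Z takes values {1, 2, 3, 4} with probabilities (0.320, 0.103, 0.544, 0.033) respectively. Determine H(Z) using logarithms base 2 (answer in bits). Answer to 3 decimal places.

H(Z) = −Σ p·log₂ p.
  −(0.320)·log₂(0.320) = 0.5260
  −(0.103)·log₂(0.103) = 0.3378
  −(0.544)·log₂(0.544) = 0.4778
  −(0.033)·log₂(0.033) = 0.1624
Sum: 0.5260 + 0.3378 + 0.4778 + 0.1624 = 1.504 bits.

1.504 bits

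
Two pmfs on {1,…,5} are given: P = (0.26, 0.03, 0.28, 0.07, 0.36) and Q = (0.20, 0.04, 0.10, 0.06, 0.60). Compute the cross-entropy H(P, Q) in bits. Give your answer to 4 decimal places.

2.2226 bits

H(P,Q) = −Σ p·log₂ q.
  −0.26·log₂(0.20) = 0.60370
  −0.03·log₂(0.04) = 0.13932
  −0.28·log₂(0.10) = 0.93014
  −0.07·log₂(0.06) = 0.28412
  −0.36·log₂(0.60) = 0.26531
H(P,Q) = 2.2226 bits.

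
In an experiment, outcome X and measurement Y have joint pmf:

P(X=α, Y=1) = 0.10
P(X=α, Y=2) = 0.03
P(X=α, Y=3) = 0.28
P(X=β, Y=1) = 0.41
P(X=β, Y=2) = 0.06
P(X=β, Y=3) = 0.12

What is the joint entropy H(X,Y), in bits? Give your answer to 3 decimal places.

H(X,Y) = −Σ p(x,y)·log₂ p(x,y) over all 6 cells.
  cell (α,1): −0.10·log₂0.10 = 0.3322
  cell (α,2): −0.03·log₂0.03 = 0.1518
  cell (α,3): −0.28·log₂0.28 = 0.5142
  cell (β,1): −0.41·log₂0.41 = 0.5274
  cell (β,2): −0.06·log₂0.06 = 0.2435
  cell (β,3): −0.12·log₂0.12 = 0.3671
Sum = 2.136 bits.

2.136 bits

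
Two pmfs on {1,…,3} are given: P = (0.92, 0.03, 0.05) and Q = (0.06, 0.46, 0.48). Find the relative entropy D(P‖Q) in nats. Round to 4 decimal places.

D(P‖Q) = Σ p·ln(p/q).
  0.92·ln(0.92/0.06) = 2.51163
  0.03·ln(0.03/0.46) = -0.08190
  0.05·ln(0.05/0.48) = -0.11309
D(P‖Q) = 2.3166 nats.

2.3166 nats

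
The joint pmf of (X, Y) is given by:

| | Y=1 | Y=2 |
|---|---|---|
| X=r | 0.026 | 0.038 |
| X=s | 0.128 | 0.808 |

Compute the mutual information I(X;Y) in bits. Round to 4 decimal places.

Marginals: p(X) = (0.0640, 0.9360), p(Y) = (0.1540, 0.8460).
I(X;Y) = H(X) + H(Y) − H(X,Y).
H(X) = 0.3431, H(Y) = 0.6198, H(X,Y) = 0.9443.
I(X;Y) = 0.3431 + 0.6198 − 0.9443 = 0.0186 bits.

0.0186 bits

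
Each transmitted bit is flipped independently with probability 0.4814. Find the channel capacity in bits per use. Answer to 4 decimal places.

Binary symmetric channel: C = 1 − h₂(ε) where h₂ is the binary entropy function.
h₂(0.4814) = −0.4814·log₂0.4814 − 0.5186·log₂0.5186 = 0.9990.
C = 1 − 0.9990 = 0.0010 bits per channel use.

0.0010 bits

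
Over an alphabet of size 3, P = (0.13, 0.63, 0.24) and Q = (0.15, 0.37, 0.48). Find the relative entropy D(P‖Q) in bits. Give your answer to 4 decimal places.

D(P‖Q) = Σ p·log₂(p/q).
  0.13·log₂(0.13/0.15) = -0.02684
  0.63·log₂(0.63/0.37) = 0.48373
  0.24·log₂(0.24/0.48) = -0.24000
D(P‖Q) = 0.2169 bits.

0.2169 bits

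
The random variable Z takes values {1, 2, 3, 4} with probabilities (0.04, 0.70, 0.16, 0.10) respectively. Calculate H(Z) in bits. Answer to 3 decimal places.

1.301 bits

H(Z) = −Σ p·log₂ p.
  −(0.04)·log₂(0.04) = 0.1858
  −(0.70)·log₂(0.70) = 0.3602
  −(0.16)·log₂(0.16) = 0.4230
  −(0.10)·log₂(0.10) = 0.3322
Sum: 0.1858 + 0.3602 + 0.4230 + 0.3322 = 1.301 bits.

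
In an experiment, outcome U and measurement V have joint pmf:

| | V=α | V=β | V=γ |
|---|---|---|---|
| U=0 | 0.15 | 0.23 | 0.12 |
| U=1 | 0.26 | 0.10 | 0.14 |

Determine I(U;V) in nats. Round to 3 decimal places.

0.042 nats

Marginals: p(U) = (0.5000, 0.5000), p(V) = (0.4100, 0.3300, 0.2600).
I(U;V) = Σ p(x,y)·ln[p(x,y)/(p(x)p(y))].
  (0,α): 0.15·ln(0.7317) = -0.0469
  (0,β): 0.23·ln(1.3939) = 0.0764
  (0,γ): 0.12·ln(0.9231) = -0.0096
  (1,α): 0.26·ln(1.2683) = 0.0618
  (1,β): 0.10·ln(0.6061) = -0.0501
  (1,γ): 0.14·ln(1.0769) = 0.0104
Sum = 0.042 nats.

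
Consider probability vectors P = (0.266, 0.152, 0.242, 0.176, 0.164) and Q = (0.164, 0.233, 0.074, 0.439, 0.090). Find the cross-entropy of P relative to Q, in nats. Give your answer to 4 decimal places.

H(P,Q) = −Σ p·ln q.
  −0.266·ln(0.164) = 0.48090
  −0.152·ln(0.233) = 0.22142
  −0.242·ln(0.074) = 0.63009
  −0.176·ln(0.439) = 0.14489
  −0.164·ln(0.090) = 0.39490
H(P,Q) = 1.8722 nats.

1.8722 nats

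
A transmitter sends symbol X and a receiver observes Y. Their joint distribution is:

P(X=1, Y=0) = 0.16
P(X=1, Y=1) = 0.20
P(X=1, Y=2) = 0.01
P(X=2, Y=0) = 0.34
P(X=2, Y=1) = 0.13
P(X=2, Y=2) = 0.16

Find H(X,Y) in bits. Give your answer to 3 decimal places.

2.289 bits

H(X,Y) = −Σ p(x,y)·log₂ p(x,y) over all 6 cells.
  cell (1,0): −0.16·log₂0.16 = 0.4230
  cell (1,1): −0.20·log₂0.20 = 0.4644
  cell (1,2): −0.01·log₂0.01 = 0.0664
  cell (2,0): −0.34·log₂0.34 = 0.5292
  cell (2,1): −0.13·log₂0.13 = 0.3826
  cell (2,2): −0.16·log₂0.16 = 0.4230
Sum = 2.289 bits.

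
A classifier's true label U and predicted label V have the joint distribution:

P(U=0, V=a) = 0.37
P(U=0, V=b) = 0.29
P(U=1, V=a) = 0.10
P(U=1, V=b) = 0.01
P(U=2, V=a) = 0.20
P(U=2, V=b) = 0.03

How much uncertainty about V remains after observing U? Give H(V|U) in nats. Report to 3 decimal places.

0.575 nats

Chain rule: H(V|U) = H(U,V) − H(U).
Marginals: p(U) = (0.6600, 0.1100, 0.2300), p(V) = (0.6700, 0.3300).
H(U,V) = 1.4303 nats; H(U) = 0.8551 nats.
H(V|U) = 1.4303 − 0.8551 = 0.575 nats.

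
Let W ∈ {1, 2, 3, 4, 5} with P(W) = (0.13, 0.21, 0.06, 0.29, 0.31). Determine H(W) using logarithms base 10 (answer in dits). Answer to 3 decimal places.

H(W) = −Σ p·log₁₀ p.
  −(0.13)·log₁₀(0.13) = 0.1152
  −(0.21)·log₁₀(0.21) = 0.1423
  −(0.06)·log₁₀(0.06) = 0.0733
  −(0.29)·log₁₀(0.29) = 0.1559
  −(0.31)·log₁₀(0.31) = 0.1577
Sum: 0.1152 + 0.1423 + 0.0733 + 0.1559 + 0.1577 = 0.644 dits.

0.644 dits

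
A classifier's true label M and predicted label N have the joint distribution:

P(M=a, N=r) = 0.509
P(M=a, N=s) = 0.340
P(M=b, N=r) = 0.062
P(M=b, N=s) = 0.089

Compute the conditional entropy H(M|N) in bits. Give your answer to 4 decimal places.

0.5990 bits

Marginals: p(M) = (0.8490, 0.1510), p(N) = (0.5710, 0.4290).
H(M|N) = Σ p(N) · H(M|N=·).
  N=r: p=0.5710, H(M|N=r) = 0.4956
  N=s: p=0.4290, H(M|N=s) = 0.7366
Weighted sum = 0.5990 bits.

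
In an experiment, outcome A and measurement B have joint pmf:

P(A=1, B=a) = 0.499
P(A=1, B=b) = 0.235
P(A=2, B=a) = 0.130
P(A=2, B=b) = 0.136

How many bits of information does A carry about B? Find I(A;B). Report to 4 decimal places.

0.0216 bits

Marginals: p(A) = (0.7340, 0.2660), p(B) = (0.6290, 0.3710).
I(A;B) = Σ p(x,y)·log₂[p(x,y)/(p(x)p(y))].
  (1,a): 0.499·log₂(1.0808) = 0.05595
  (1,b): 0.235·log₂(0.8630) = -0.04996
  (2,a): 0.130·log₂(0.7770) = -0.04733
  (2,b): 0.136·log₂(1.3781) = 0.06293
Sum = 0.0216 bits.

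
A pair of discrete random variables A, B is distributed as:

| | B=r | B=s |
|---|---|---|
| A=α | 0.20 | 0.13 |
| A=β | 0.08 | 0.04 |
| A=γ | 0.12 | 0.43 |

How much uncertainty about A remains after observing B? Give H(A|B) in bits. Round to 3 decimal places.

Chain rule: H(A|B) = H(A,B) − H(B).
Marginals: p(A) = (0.3300, 0.1200, 0.5500), p(B) = (0.4000, 0.6000).
H(A,B) = 2.2149 bits; H(B) = 0.9710 bits.
H(A|B) = 2.2149 − 0.9710 = 1.244 bits.

1.244 bits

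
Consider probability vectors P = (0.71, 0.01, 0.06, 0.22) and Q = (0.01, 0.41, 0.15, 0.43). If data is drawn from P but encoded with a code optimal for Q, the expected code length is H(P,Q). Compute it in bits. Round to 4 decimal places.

H(P,Q) = −Σ p·log₂ q.
  −0.71·log₂(0.01) = 4.71714
  −0.01·log₂(0.41) = 0.01286
  −0.06·log₂(0.15) = 0.16422
  −0.22·log₂(0.43) = 0.26787
H(P,Q) = 5.1621 bits.

5.1621 bits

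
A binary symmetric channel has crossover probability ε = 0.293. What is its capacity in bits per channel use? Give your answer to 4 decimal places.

Binary symmetric channel: C = 1 − h₂(ε) where h₂ is the binary entropy function.
h₂(0.293) = −0.293·log₂0.293 − 0.707·log₂0.707 = 0.8726.
C = 1 − 0.8726 = 0.1274 bits per channel use.

0.1274 bits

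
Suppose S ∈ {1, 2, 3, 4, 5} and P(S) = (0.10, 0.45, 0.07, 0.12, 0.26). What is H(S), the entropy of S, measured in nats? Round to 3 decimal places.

1.380 nats

H(S) = −Σ p·ln p.
  −(0.10)·ln(0.10) = 0.2303
  −(0.45)·ln(0.45) = 0.3593
  −(0.07)·ln(0.07) = 0.1861
  −(0.12)·ln(0.12) = 0.2544
  −(0.26)·ln(0.26) = 0.3502
Sum: 0.2303 + 0.3593 + 0.1861 + 0.2544 + 0.3502 = 1.380 nats.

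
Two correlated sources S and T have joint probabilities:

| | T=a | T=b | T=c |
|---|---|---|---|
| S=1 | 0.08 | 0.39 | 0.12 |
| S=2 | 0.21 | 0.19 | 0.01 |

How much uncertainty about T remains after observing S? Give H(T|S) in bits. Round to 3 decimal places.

1.206 bits

Chain rule: H(T|S) = H(S,T) − H(S).
Marginals: p(S) = (0.5900, 0.4100), p(T) = (0.2900, 0.5800, 0.1300).
H(S,T) = 2.1829 bits; H(S) = 0.9765 bits.
H(T|S) = 2.1829 − 0.9765 = 1.206 bits.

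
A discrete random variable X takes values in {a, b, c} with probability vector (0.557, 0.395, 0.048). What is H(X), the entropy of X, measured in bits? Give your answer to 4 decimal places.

1.2099 bits

H(X) = −Σ p·log₂ p.
  −(0.557)·log₂(0.557) = 0.47025
  −(0.395)·log₂(0.395) = 0.52933
  −(0.048)·log₂(0.048) = 0.21028
Sum: 0.47025 + 0.52933 + 0.21028 = 1.2099 bits.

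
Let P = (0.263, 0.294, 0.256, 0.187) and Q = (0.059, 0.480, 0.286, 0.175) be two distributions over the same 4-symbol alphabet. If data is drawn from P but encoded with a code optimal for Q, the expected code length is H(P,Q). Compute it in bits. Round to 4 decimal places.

2.3177 bits

H(P,Q) = −Σ p·log₂ q.
  −0.263·log₂(0.059) = 1.07387
  −0.294·log₂(0.480) = 0.31131
  −0.256·log₂(0.286) = 0.46231
  −0.187·log₂(0.175) = 0.47023
H(P,Q) = 2.3177 bits.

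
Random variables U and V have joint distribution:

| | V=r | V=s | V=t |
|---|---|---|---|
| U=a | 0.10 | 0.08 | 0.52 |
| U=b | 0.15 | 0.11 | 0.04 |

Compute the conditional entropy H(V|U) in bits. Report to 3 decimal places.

1.180 bits

Marginals: p(U) = (0.7000, 0.3000), p(V) = (0.2500, 0.1900, 0.5600).
H(V|U) = Σ p(U) · H(V|U=·).
  U=a: p=0.7000, H(V|U=a) = 1.0773
  U=b: p=0.3000, H(V|U=b) = 1.4183
Weighted sum = 1.180 bits.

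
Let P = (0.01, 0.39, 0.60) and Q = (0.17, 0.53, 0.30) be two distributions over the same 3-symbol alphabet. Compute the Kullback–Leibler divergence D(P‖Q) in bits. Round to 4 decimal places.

D(P‖Q) = Σ p·log₂(p/q).
  0.01·log₂(0.01/0.17) = -0.04087
  0.39·log₂(0.39/0.53) = -0.17258
  0.60·log₂(0.60/0.30) = 0.60000
D(P‖Q) = 0.3865 bits.

0.3865 bits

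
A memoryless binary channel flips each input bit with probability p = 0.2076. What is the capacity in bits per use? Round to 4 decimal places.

0.2631 bits

Binary symmetric channel: C = 1 − h₂(ε) where h₂ is the binary entropy function.
h₂(0.2076) = −0.2076·log₂0.2076 − 0.7924·log₂0.7924 = 0.7369.
C = 1 − 0.7369 = 0.2631 bits per channel use.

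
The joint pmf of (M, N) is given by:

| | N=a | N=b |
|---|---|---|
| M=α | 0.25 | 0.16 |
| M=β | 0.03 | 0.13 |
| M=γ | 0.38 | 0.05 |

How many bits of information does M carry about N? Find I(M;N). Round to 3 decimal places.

Marginals: p(M) = (0.4100, 0.1600, 0.4300), p(N) = (0.6600, 0.3400).
I(M;N) = Σ p(x,y)·log₂[p(x,y)/(p(x)p(y))].
  (α,a): 0.25·log₂(0.9239) = -0.0286
  (α,b): 0.16·log₂(1.1478) = 0.0318
  (β,a): 0.03·log₂(0.2841) = -0.0545
  (β,b): 0.13·log₂(2.3897) = 0.1634
  (γ,a): 0.38·log₂(1.3390) = 0.1600
  (γ,b): 0.05·log₂(0.3420) = -0.0774
Sum = 0.195 bits.

0.195 bits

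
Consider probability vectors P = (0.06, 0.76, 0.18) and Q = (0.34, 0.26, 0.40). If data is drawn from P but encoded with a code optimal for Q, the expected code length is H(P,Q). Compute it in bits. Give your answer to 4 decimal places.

H(P,Q) = −Σ p·log₂ q.
  −0.06·log₂(0.34) = 0.09338
  −0.76·log₂(0.26) = 1.47700
  −0.18·log₂(0.40) = 0.23795
H(P,Q) = 1.8083 bits.

1.8083 bits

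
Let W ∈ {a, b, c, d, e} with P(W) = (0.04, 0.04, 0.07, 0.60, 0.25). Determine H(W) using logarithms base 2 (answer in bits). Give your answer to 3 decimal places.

H(W) = −Σ p·log₂ p.
  −(0.04)·log₂(0.04) = 0.1858
  −(0.04)·log₂(0.04) = 0.1858
  −(0.07)·log₂(0.07) = 0.2686
  −(0.60)·log₂(0.60) = 0.4422
  −(0.25)·log₂(0.25) = 0.5000
Sum: 0.1858 + 0.1858 + 0.2686 + 0.4422 + 0.5000 = 1.582 bits.

1.582 bits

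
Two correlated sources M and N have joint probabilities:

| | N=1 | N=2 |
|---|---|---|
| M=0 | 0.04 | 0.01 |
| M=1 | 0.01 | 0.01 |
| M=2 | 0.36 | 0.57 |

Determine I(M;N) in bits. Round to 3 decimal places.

Marginals: p(M) = (0.0500, 0.0200, 0.9300), p(N) = (0.4100, 0.5900).
I(M;N) = H(M) + H(N) − H(M,N).
H(M) = 0.4263, H(N) = 0.9765, H(M,N) = 1.3779.
I(M;N) = 0.4263 + 0.9765 − 1.3779 = 0.025 bits.

0.025 bits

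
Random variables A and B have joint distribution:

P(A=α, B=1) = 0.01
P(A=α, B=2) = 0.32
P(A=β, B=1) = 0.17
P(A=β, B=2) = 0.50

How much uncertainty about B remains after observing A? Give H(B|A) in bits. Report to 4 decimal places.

0.6121 bits

Marginals: p(A) = (0.3300, 0.6700), p(B) = (0.1800, 0.8200).
H(B|A) = Σ p(A) · H(B|A=·).
  A=α: p=0.3300, H(B|A=α) = 0.1959
  A=β: p=0.6700, H(B|A=β) = 0.8171
Weighted sum = 0.6121 bits.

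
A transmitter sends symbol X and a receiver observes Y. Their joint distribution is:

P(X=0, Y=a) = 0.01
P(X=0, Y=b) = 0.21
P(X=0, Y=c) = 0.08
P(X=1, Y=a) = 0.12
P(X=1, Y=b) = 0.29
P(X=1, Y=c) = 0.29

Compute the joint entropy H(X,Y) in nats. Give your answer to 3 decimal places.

H(X,Y) = −Σ p(x,y)·ln p(x,y) over all 6 cells.
  cell (0,a): −0.01·ln0.01 = 0.0461
  cell (0,b): −0.21·ln0.21 = 0.3277
  cell (0,c): −0.08·ln0.08 = 0.2021
  cell (1,a): −0.12·ln0.12 = 0.2544
  cell (1,b): −0.29·ln0.29 = 0.3590
  cell (1,c): −0.29·ln0.29 = 0.3590
Sum = 1.548 nats.

1.548 nats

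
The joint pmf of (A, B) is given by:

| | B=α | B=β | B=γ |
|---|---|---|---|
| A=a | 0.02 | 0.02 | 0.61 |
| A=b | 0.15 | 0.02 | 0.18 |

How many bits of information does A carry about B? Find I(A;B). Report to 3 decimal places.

0.194 bits

Marginals: p(A) = (0.6500, 0.3500), p(B) = (0.1700, 0.0400, 0.7900).
I(A;B) = Σ p(x,y)·log₂[p(x,y)/(p(x)p(y))].
  (a,α): 0.02·log₂(0.1810) = -0.0493
  (a,β): 0.02·log₂(0.7692) = -0.0076
  (a,γ): 0.61·log₂(1.1879) = 0.1516
  (b,α): 0.15·log₂(2.5210) = 0.2001
  (b,β): 0.02·log₂(1.4286) = 0.0103
  (b,γ): 0.18·log₂(0.6510) = -0.1115
Sum = 0.194 bits.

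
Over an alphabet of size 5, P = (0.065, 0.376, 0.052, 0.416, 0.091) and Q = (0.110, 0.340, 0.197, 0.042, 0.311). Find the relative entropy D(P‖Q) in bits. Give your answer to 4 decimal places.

1.1202 bits

D(P‖Q) = Σ p·log₂(p/q).
  0.065·log₂(0.065/0.110) = -0.04933
  0.376·log₂(0.376/0.340) = 0.05459
  0.052·log₂(0.052/0.197) = -0.09992
  0.416·log₂(0.416/0.042) = 1.37618
  0.091·log₂(0.091/0.311) = -0.16134
D(P‖Q) = 1.1202 bits.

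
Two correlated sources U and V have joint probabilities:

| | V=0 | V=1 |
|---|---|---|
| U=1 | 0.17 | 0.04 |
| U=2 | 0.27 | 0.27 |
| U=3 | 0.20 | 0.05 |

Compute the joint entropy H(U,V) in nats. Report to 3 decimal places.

H(U,V) = −Σ p(x,y)·ln p(x,y) over all 6 cells.
  cell (1,0): −0.17·ln0.17 = 0.3012
  cell (1,1): −0.04·ln0.04 = 0.1288
  cell (2,0): −0.27·ln0.27 = 0.3535
  cell (2,1): −0.27·ln0.27 = 0.3535
  cell (3,0): −0.20·ln0.20 = 0.3219
  cell (3,1): −0.05·ln0.05 = 0.1498
Sum = 1.609 nats.

1.609 nats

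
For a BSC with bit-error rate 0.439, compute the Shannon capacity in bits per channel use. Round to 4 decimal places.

0.0108 bits

Binary symmetric channel: C = 1 − h₂(ε) where h₂ is the binary entropy function.
h₂(0.439) = −0.439·log₂0.439 − 0.561·log₂0.561 = 0.9892.
C = 1 − 0.9892 = 0.0108 bits per channel use.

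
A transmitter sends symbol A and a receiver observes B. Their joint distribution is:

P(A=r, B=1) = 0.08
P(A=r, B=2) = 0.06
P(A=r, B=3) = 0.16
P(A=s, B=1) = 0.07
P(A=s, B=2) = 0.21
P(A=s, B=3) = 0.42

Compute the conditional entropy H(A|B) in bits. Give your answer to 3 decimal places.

Marginals: p(A) = (0.3000, 0.7000), p(B) = (0.1500, 0.2700, 0.5800).
H(A|B) = Σ p(B) · H(A|B=·).
  B=1: p=0.1500, H(A|B=1) = 0.9968
  B=2: p=0.2700, H(A|B=2) = 0.7642
  B=3: p=0.5800, H(A|B=3) = 0.8498
Weighted sum = 0.849 bits.

0.849 bits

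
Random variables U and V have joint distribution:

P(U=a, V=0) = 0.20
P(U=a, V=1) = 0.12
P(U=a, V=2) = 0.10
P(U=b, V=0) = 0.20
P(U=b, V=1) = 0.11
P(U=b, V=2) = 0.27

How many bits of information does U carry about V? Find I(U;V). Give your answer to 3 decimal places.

0.040 bits

Marginals: p(U) = (0.4200, 0.5800), p(V) = (0.4000, 0.2300, 0.3700).
I(U;V) = H(U) + H(V) − H(U,V).
H(U) = 0.9815, H(V) = 1.5472, H(U,V) = 2.4883.
I(U;V) = 0.9815 + 1.5472 − 2.4883 = 0.040 bits.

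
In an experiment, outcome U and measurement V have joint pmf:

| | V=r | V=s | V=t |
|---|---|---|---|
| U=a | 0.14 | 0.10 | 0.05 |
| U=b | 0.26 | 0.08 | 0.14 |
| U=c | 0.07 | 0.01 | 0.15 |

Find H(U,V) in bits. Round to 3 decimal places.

2.885 bits

H(U,V) = −Σ p(x,y)·log₂ p(x,y) over all 9 cells.
  cell (a,r): −0.14·log₂0.14 = 0.3971
  cell (a,s): −0.10·log₂0.10 = 0.3322
  cell (a,t): −0.05·log₂0.05 = 0.2161
  cell (b,r): −0.26·log₂0.26 = 0.5053
  cell (b,s): −0.08·log₂0.08 = 0.2915
  cell (b,t): −0.14·log₂0.14 = 0.3971
  cell (c,r): −0.07·log₂0.07 = 0.2686
  cell (c,s): −0.01·log₂0.01 = 0.0664
  cell (c,t): −0.15·log₂0.15 = 0.4105
Sum = 2.885 bits.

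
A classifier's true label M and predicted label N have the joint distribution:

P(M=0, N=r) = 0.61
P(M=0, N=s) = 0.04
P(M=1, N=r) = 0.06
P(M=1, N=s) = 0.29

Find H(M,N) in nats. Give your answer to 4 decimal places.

0.9581 nats

H(M,N) = −Σ p(x,y)·ln p(x,y) over all 4 cells.
  cell (0,r): −0.61·ln0.61 = 0.30152
  cell (0,s): −0.04·ln0.04 = 0.12876
  cell (1,r): −0.06·ln0.06 = 0.16880
  cell (1,s): −0.29·ln0.29 = 0.35898
Sum = 0.9581 nats.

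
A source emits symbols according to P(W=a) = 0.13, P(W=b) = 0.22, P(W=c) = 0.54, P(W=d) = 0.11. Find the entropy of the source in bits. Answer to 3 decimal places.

H(W) = −Σ p·log₂ p.
  −(0.13)·log₂(0.13) = 0.3826
  −(0.22)·log₂(0.22) = 0.4806
  −(0.54)·log₂(0.54) = 0.4800
  −(0.11)·log₂(0.11) = 0.3503
Sum: 0.3826 + 0.4806 + 0.4800 + 0.3503 = 1.694 bits.

1.694 bits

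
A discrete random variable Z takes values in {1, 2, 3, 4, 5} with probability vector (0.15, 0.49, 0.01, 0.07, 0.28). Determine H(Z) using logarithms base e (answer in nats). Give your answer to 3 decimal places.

H(Z) = −Σ p·ln p.
  −(0.15)·ln(0.15) = 0.2846
  −(0.49)·ln(0.49) = 0.3495
  −(0.01)·ln(0.01) = 0.0461
  −(0.07)·ln(0.07) = 0.1861
  −(0.28)·ln(0.28) = 0.3564
Sum: 0.2846 + 0.3495 + 0.0461 + 0.1861 + 0.3564 = 1.223 nats.

1.223 nats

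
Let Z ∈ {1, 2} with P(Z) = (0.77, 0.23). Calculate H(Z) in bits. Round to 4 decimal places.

H(Z) = −Σ p·log₂ p.
  −(0.77)·log₂(0.77) = 0.29034
  −(0.23)·log₂(0.23) = 0.48767
Sum: 0.29034 + 0.48767 = 0.7780 bits.

0.7780 bits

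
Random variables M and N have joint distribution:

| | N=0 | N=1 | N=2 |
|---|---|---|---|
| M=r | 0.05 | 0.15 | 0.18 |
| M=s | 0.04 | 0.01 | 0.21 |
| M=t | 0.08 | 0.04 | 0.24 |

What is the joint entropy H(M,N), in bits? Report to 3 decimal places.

2.768 bits

H(M,N) = −Σ p(x,y)·log₂ p(x,y) over all 9 cells.
  cell (r,0): −0.05·log₂0.05 = 0.2161
  cell (r,1): −0.15·log₂0.15 = 0.4105
  cell (r,2): −0.18·log₂0.18 = 0.4453
  cell (s,0): −0.04·log₂0.04 = 0.1858
  cell (s,1): −0.01·log₂0.01 = 0.0664
  cell (s,2): −0.21·log₂0.21 = 0.4728
  cell (t,0): −0.08·log₂0.08 = 0.2915
  cell (t,1): −0.04·log₂0.04 = 0.1858
  cell (t,2): −0.24·log₂0.24 = 0.4941
Sum = 2.768 bits.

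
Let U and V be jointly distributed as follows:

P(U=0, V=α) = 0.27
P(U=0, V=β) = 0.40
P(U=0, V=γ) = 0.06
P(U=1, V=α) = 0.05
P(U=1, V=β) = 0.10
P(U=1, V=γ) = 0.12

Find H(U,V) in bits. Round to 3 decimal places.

H(U,V) = −Σ p(x,y)·log₂ p(x,y) over all 6 cells.
  cell (0,α): −0.27·log₂0.27 = 0.5100
  cell (0,β): −0.40·log₂0.40 = 0.5288
  cell (0,γ): −0.06·log₂0.06 = 0.2435
  cell (1,α): −0.05·log₂0.05 = 0.2161
  cell (1,β): −0.10·log₂0.10 = 0.3322
  cell (1,γ): −0.12·log₂0.12 = 0.3671
Sum = 2.198 bits.

2.198 bits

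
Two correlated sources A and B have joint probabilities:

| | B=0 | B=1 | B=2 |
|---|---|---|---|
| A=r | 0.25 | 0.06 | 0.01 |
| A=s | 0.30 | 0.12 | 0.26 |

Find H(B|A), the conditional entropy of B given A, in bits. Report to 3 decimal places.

1.299 bits

Chain rule: H(B|A) = H(A,B) − H(A).
Marginals: p(A) = (0.3200, 0.6800), p(B) = (0.5500, 0.1800, 0.2700).
H(A,B) = 2.2034 bits; H(A) = 0.9044 bits.
H(B|A) = 2.2034 − 0.9044 = 1.299 bits.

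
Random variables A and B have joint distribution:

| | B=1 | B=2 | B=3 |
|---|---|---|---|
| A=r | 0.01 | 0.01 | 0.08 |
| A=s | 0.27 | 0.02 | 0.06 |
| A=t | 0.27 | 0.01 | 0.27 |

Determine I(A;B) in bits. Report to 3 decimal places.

Marginals: p(A) = (0.1000, 0.3500, 0.5500), p(B) = (0.5500, 0.0400, 0.4100).
I(A;B) = Σ p(x,y)·log₂[p(x,y)/(p(x)p(y))].
  (r,1): 0.01·log₂(0.1818) = -0.0246
  (r,2): 0.01·log₂(2.5000) = 0.0132
  (r,3): 0.08·log₂(1.9512) = 0.0772
  (s,1): 0.27·log₂(1.4026) = 0.1318
  (s,2): 0.02·log₂(1.4286) = 0.0103
  (s,3): 0.06·log₂(0.4181) = -0.0755
  (t,1): 0.27·log₂(0.8926) = -0.0443
  (t,2): 0.01·log₂(0.4545) = -0.0114
  (t,3): 0.27·log₂(1.1973) = 0.0702
Sum = 0.147 bits.

0.147 bits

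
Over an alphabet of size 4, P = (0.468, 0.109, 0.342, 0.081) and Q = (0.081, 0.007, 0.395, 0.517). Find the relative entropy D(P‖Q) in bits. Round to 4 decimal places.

D(P‖Q) = Σ p·log₂(p/q).
  0.468·log₂(0.468/0.081) = 1.18428
  0.109·log₂(0.109/0.007) = 0.43173
  0.342·log₂(0.342/0.395) = -0.07109
  0.081·log₂(0.081/0.517) = -0.21661
D(P‖Q) = 1.3283 bits.

1.3283 bits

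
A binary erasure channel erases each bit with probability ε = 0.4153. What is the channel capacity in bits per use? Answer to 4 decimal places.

0.5847 bits

Binary erasure channel: capacity C = 1 − ε.
C = 1 − 0.4153 = 0.5847 bits per channel use.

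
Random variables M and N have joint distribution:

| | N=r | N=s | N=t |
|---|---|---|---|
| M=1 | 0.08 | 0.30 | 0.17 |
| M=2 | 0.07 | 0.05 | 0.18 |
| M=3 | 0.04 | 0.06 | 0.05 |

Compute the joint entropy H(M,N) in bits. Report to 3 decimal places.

2.823 bits

H(M,N) = −Σ p(x,y)·log₂ p(x,y) over all 9 cells.
  cell (1,r): −0.08·log₂0.08 = 0.2915
  cell (1,s): −0.30·log₂0.30 = 0.5211
  cell (1,t): −0.17·log₂0.17 = 0.4346
  cell (2,r): −0.07·log₂0.07 = 0.2686
  cell (2,s): −0.05·log₂0.05 = 0.2161
  cell (2,t): −0.18·log₂0.18 = 0.4453
  cell (3,r): −0.04·log₂0.04 = 0.1858
  cell (3,s): −0.06·log₂0.06 = 0.2435
  cell (3,t): −0.05·log₂0.05 = 0.2161
Sum = 2.823 bits.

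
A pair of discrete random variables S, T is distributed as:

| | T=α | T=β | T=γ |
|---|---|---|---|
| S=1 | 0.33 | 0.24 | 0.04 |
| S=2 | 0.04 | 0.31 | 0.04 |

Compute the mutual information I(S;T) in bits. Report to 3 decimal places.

Marginals: p(S) = (0.6100, 0.3900), p(T) = (0.3700, 0.5500, 0.0800).
I(S;T) = H(S) + H(T) − H(S,T).
H(S) = 0.9648, H(T) = 1.2966, H(S,T) = 2.1030.
I(S;T) = 0.9648 + 1.2966 − 2.1030 = 0.158 bits.

0.158 bits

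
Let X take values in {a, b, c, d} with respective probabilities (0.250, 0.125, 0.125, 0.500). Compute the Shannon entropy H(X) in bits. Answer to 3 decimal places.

H(X) = −Σ p·log₂ p.
  −(0.250)·log₂(0.250) = 0.5000
  −(0.125)·log₂(0.125) = 0.3750
  −(0.125)·log₂(0.125) = 0.3750
  −(0.500)·log₂(0.500) = 0.5000
Sum: 0.5000 + 0.3750 + 0.3750 + 0.5000 = 1.750 bits.

1.750 bits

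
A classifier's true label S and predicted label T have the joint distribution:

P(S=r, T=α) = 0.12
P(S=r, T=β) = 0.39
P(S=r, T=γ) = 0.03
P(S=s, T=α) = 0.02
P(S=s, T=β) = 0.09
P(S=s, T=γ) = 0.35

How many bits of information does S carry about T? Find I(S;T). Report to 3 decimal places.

0.427 bits

Marginals: p(S) = (0.5400, 0.4600), p(T) = (0.1400, 0.4800, 0.3800).
I(S;T) = H(S) + H(T) − H(S,T).
H(S) = 0.9954, H(T) = 1.4358, H(S,T) = 2.0043.
I(S;T) = 0.9954 + 1.4358 − 2.0043 = 0.427 bits.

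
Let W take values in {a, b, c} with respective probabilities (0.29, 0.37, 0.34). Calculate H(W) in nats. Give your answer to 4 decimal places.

1.0937 nats

H(W) = −Σ p·ln p.
  −(0.29)·ln(0.29) = 0.35898
  −(0.37)·ln(0.37) = 0.36787
  −(0.34)·ln(0.34) = 0.36680
Sum: 0.35898 + 0.36787 + 0.36680 = 1.0937 nats.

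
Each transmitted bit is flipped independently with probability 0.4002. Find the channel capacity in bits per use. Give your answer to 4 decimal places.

Binary symmetric channel: C = 1 − h₂(ε) where h₂ is the binary entropy function.
h₂(0.4002) = −0.4002·log₂0.4002 − 0.5998·log₂0.5998 = 0.9711.
C = 1 − 0.9711 = 0.0289 bits per channel use.

0.0289 bits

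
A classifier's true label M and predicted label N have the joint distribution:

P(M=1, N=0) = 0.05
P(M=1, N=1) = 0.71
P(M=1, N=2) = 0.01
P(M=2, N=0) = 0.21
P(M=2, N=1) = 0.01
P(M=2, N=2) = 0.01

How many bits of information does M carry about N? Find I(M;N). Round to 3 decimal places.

0.498 bits

Marginals: p(M) = (0.7700, 0.2300), p(N) = (0.2600, 0.7200, 0.0200).
I(M;N) = H(M) + H(N) − H(M,N).
H(M) = 0.7780, H(N) = 0.9594, H(M,N) = 1.2391.
I(M;N) = 0.7780 + 0.9594 − 1.2391 = 0.498 bits.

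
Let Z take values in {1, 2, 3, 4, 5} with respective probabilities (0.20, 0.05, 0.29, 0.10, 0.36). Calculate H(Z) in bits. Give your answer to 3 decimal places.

H(Z) = −Σ p·log₂ p.
  −(0.20)·log₂(0.20) = 0.4644
  −(0.05)·log₂(0.05) = 0.2161
  −(0.29)·log₂(0.29) = 0.5179
  −(0.10)·log₂(0.10) = 0.3322
  −(0.36)·log₂(0.36) = 0.5306
Sum: 0.4644 + 0.2161 + 0.5179 + 0.3322 + 0.5306 = 2.061 bits.

2.061 bits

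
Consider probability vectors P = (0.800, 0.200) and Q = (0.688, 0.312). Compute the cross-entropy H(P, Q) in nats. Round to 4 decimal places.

H(P,Q) = −Σ p·ln q.
  −0.800·ln(0.688) = 0.29917
  −0.200·ln(0.312) = 0.23295
H(P,Q) = 0.5321 nats.

0.5321 nats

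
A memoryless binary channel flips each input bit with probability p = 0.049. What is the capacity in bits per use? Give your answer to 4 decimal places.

Binary symmetric channel: C = 1 − h₂(ε) where h₂ is the binary entropy function.
h₂(0.049) = −0.049·log₂0.049 − 0.951·log₂0.951 = 0.2821.
C = 1 − 0.2821 = 0.7179 bits per channel use.

0.7179 bits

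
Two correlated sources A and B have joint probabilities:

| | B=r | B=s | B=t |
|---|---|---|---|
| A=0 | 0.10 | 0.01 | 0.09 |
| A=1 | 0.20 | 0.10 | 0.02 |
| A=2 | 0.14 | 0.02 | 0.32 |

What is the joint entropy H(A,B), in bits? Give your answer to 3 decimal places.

2.657 bits

H(A,B) = −Σ p(x,y)·log₂ p(x,y) over all 9 cells.
  cell (0,r): −0.10·log₂0.10 = 0.3322
  cell (0,s): −0.01·log₂0.01 = 0.0664
  cell (0,t): −0.09·log₂0.09 = 0.3127
  cell (1,r): −0.20·log₂0.20 = 0.4644
  cell (1,s): −0.10·log₂0.10 = 0.3322
  cell (1,t): −0.02·log₂0.02 = 0.1129
  cell (2,r): −0.14·log₂0.14 = 0.3971
  cell (2,s): −0.02·log₂0.02 = 0.1129
  cell (2,t): −0.32·log₂0.32 = 0.5260
Sum = 2.657 bits.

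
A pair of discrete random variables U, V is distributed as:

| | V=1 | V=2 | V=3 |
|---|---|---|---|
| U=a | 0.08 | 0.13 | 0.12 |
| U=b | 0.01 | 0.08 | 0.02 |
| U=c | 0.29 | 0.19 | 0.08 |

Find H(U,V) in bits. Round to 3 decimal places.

2.777 bits

H(U,V) = −Σ p(x,y)·log₂ p(x,y) over all 9 cells.
  cell (a,1): −0.08·log₂0.08 = 0.2915
  cell (a,2): −0.13·log₂0.13 = 0.3826
  cell (a,3): −0.12·log₂0.12 = 0.3671
  cell (b,1): −0.01·log₂0.01 = 0.0664
  cell (b,2): −0.08·log₂0.08 = 0.2915
  cell (b,3): −0.02·log₂0.02 = 0.1129
  cell (c,1): −0.29·log₂0.29 = 0.5179
  cell (c,2): −0.19·log₂0.19 = 0.4552
  cell (c,3): −0.08·log₂0.08 = 0.2915
Sum = 2.777 bits.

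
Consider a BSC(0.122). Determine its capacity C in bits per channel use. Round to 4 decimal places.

Binary symmetric channel: C = 1 − h₂(ε) where h₂ is the binary entropy function.
h₂(0.122) = −0.122·log₂0.122 − 0.878·log₂0.878 = 0.5351.
C = 1 − 0.5351 = 0.4649 bits per channel use.

0.4649 bits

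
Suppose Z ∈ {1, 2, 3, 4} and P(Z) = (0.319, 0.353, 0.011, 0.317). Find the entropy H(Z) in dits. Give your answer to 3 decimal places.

0.498 dits

H(Z) = −Σ p·log₁₀ p.
  −(0.319)·log₁₀(0.319) = 0.1583
  −(0.353)·log₁₀(0.353) = 0.1596
  −(0.011)·log₁₀(0.011) = 0.0215
  −(0.317)·log₁₀(0.317) = 0.1582
Sum: 0.1583 + 0.1596 + 0.0215 + 0.1582 = 0.498 dits.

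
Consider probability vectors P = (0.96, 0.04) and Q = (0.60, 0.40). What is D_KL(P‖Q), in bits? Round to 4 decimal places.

D(P‖Q) = Σ p·log₂(p/q).
  0.96·log₂(0.96/0.60) = 0.65095
  0.04·log₂(0.04/0.40) = -0.13288
D(P‖Q) = 0.5181 bits.

0.5181 bits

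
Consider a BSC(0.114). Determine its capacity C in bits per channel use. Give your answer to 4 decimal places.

Binary symmetric channel: C = 1 − h₂(ε) where h₂ is the binary entropy function.
h₂(0.114) = −0.114·log₂0.114 − 0.886·log₂0.886 = 0.5119.
C = 1 − 0.5119 = 0.4881 bits per channel use.

0.4881 bits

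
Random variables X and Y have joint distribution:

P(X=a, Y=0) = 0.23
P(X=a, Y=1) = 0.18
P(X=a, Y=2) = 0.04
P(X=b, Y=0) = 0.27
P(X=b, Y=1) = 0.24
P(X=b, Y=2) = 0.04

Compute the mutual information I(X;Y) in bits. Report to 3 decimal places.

Marginals: p(X) = (0.4500, 0.5500), p(Y) = (0.5000, 0.4200, 0.0800).
I(X;Y) = Σ p(x,y)·log₂[p(x,y)/(p(x)p(y))].
  (a,0): 0.23·log₂(1.0222) = 0.0073
  (a,1): 0.18·log₂(0.9524) = -0.0127
  (a,2): 0.04·log₂(1.1111) = 0.0061
  (b,0): 0.27·log₂(0.9818) = -0.0071
  (b,1): 0.24·log₂(1.0390) = 0.0132
  (b,2): 0.04·log₂(0.9091) = -0.0055
Sum = 0.001 bits.

0.001 bits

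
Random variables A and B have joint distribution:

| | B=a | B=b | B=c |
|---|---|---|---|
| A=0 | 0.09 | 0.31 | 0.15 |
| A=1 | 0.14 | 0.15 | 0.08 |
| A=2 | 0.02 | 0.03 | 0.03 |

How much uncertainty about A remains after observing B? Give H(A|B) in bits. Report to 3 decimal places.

1.253 bits

Marginals: p(A) = (0.5500, 0.3700, 0.0800), p(B) = (0.2500, 0.4900, 0.2600).
H(A|B) = Σ p(B) · H(A|B=·).
  B=a: p=0.2500, H(A|B=a) = 1.2906
  B=b: p=0.4900, H(A|B=b) = 1.1874
  B=c: p=0.2600, H(A|B=c) = 1.3405
Weighted sum = 1.253 bits.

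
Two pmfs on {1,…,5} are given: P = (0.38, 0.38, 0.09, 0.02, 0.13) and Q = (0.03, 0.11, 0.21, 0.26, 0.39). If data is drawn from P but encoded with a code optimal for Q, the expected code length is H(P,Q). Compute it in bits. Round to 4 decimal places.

H(P,Q) = −Σ p·log₂ q.
  −0.38·log₂(0.03) = 1.92238
  −0.38·log₂(0.11) = 1.21008
  −0.09·log₂(0.21) = 0.20264
  −0.02·log₂(0.26) = 0.03887
  −0.13·log₂(0.39) = 0.17660
H(P,Q) = 3.5506 bits.

3.5506 bits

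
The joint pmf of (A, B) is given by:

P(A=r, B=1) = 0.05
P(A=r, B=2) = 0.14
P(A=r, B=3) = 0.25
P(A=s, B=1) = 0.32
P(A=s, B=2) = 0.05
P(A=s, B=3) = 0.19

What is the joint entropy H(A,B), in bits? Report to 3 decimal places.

H(A,B) = −Σ p(x,y)·log₂ p(x,y) over all 6 cells.
  cell (r,1): −0.05·log₂0.05 = 0.2161
  cell (r,2): −0.14·log₂0.14 = 0.3971
  cell (r,3): −0.25·log₂0.25 = 0.5000
  cell (s,1): −0.32·log₂0.32 = 0.5260
  cell (s,2): −0.05·log₂0.05 = 0.2161
  cell (s,3): −0.19·log₂0.19 = 0.4552
Sum = 2.311 bits.

2.311 bits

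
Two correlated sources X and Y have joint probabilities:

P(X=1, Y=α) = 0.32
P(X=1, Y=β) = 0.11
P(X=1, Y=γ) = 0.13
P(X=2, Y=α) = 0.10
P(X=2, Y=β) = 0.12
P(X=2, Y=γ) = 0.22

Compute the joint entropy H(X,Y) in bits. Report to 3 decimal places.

H(X,Y) = −Σ p(x,y)·log₂ p(x,y) over all 6 cells.
  cell (1,α): −0.32·log₂0.32 = 0.5260
  cell (1,β): −0.11·log₂0.11 = 0.3503
  cell (1,γ): −0.13·log₂0.13 = 0.3826
  cell (2,α): −0.10·log₂0.10 = 0.3322
  cell (2,β): −0.12·log₂0.12 = 0.3671
  cell (2,γ): −0.22·log₂0.22 = 0.4806
Sum = 2.439 bits.

2.439 bits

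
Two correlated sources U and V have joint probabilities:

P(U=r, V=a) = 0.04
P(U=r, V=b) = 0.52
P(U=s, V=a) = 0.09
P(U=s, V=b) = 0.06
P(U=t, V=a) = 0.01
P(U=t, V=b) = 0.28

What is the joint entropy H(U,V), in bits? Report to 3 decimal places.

1.813 bits

H(U,V) = −Σ p(x,y)·log₂ p(x,y) over all 6 cells.
  cell (r,a): −0.04·log₂0.04 = 0.1858
  cell (r,b): −0.52·log₂0.52 = 0.4906
  cell (s,a): −0.09·log₂0.09 = 0.3127
  cell (s,b): −0.06·log₂0.06 = 0.2435
  cell (t,a): −0.01·log₂0.01 = 0.0664
  cell (t,b): −0.28·log₂0.28 = 0.5142
Sum = 1.813 bits.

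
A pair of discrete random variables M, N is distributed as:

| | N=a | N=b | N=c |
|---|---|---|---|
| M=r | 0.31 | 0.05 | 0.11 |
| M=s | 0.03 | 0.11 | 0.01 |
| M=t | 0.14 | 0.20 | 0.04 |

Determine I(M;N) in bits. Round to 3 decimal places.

0.209 bits

Marginals: p(M) = (0.4700, 0.1500, 0.3800), p(N) = (0.4800, 0.3600, 0.1600).
I(M;N) = Σ p(x,y)·log₂[p(x,y)/(p(x)p(y))].
  (r,a): 0.31·log₂(1.3741) = 0.1421
  (r,b): 0.05·log₂(0.2955) = -0.0879
  (r,c): 0.11·log₂(1.4628) = 0.0604
  (s,a): 0.03·log₂(0.4167) = -0.0379
  (s,b): 0.11·log₂(2.0370) = 0.1129
  (s,c): 0.01·log₂(0.4167) = -0.0126
  (t,a): 0.14·log₂(0.7675) = -0.0534
  (t,b): 0.20·log₂(1.4620) = 0.1096
  (t,c): 0.04·log₂(0.6579) = -0.0242
Sum = 0.209 bits.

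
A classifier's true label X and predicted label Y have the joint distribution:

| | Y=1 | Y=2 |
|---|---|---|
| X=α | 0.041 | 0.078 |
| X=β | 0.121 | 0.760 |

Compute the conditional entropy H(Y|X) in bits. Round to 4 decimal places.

Marginals: p(X) = (0.1190, 0.8810), p(Y) = (0.1620, 0.8380).
H(Y|X) = Σ p(X) · H(Y|X=·).
  X=α: p=0.1190, H(Y|X=α) = 0.9291
  X=β: p=0.8810, H(Y|X=β) = 0.5772
Weighted sum = 0.6191 bits.

0.6191 bits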